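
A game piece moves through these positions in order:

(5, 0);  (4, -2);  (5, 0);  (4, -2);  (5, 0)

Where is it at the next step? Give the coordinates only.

Consecutive displacements (-1, -2), (+1, +2), (-1, -2), (+1, +2) scale by a factor of -1 each step.
step 5: (5, 0) + (-1, -2) → (4, -2)

(4, -2)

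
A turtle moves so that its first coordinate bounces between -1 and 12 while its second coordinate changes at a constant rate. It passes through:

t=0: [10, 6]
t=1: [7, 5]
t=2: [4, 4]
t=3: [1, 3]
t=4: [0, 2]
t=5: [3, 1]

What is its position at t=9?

The first coordinate reflects between -1 and 12, moving 3 per step.
  step 6: 3 → 6
  step 7: 6 → 9
  step 8: 9 → 12
  step 9: 12 → 9
The second coordinate changes by -1 each step: at step 9 it is -3.

[9, -3]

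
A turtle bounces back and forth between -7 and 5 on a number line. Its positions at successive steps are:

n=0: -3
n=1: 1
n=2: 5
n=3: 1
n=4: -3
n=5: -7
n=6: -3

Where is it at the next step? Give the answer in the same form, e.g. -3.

1

The value reflects between -7 and 5, moving 4 per step.
  step 7: -3 → 1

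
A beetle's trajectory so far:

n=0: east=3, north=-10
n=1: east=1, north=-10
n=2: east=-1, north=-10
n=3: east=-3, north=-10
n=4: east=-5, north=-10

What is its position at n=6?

Constant displacement of (-2, +0) per step.
step 5: east=-5, north=-10 + (-2, +0) → east=-7, north=-10
step 6: east=-7, north=-10 + (-2, +0) → east=-9, north=-10

east=-9, north=-10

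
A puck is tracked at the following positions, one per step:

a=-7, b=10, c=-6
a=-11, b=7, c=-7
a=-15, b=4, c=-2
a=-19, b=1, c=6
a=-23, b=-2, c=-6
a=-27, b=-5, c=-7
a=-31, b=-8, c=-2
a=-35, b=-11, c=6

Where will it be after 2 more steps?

a=-43, b=-17, c=-7

A: linear, -4 per step → -43 at step 9.
B: linear, -3 per step → -17 at step 9.
C: cycles through -6, -7, -2, 6 every 4 steps. Step 9 lands at position 1 of the cycle → -7.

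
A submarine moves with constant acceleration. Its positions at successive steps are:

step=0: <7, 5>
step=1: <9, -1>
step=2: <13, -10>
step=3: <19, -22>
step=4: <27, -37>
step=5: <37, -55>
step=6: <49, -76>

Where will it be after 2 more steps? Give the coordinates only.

First differences are <+2, -6>, <+4, -9>, <+6, -12>, <+8, -15>, <+10, -18>, <+12, -21>; their common second difference is <+2, -3> (constant acceleration).
step 7: <49, -76> + <+14, -24> → <63, -100>
step 8: <63, -100> + <+16, -27> → <79, -127>

<79, -127>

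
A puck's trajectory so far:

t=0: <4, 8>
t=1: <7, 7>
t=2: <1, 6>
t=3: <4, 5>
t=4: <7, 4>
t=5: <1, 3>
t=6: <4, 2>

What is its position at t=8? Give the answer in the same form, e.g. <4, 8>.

<1, 0>

The first coordinate repeats the cycle [4, 7, 1] with period 3; step 8 mod 3 = 2, giving 1.
The second coordinate changes by -1 each step, so at step 8 it is 8 + 8·(-1) = 0.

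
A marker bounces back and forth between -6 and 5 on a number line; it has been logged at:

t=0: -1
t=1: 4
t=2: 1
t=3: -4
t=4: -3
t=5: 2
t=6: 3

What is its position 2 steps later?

-5

The value reflects between -6 and 5, moving 5 per step.
  step 7: 3 → -2
  step 8: -2 → -5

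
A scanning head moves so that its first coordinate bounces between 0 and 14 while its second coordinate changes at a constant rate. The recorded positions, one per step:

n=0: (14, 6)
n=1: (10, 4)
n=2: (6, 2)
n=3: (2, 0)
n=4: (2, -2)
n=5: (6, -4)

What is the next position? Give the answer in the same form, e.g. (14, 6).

The first coordinate travels 4 per step and bounces off the walls at 0 and 14.
  step 6: 6 → 10
The second coordinate changes by -2 each step: at step 6 it is -6.

(10, -6)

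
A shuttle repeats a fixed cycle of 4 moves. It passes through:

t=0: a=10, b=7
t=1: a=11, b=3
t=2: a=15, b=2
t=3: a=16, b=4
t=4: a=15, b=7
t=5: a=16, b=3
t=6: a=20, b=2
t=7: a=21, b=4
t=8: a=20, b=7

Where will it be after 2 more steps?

Differencing gives (+1, -4), (+4, -1), (+1, +2), (-1, +3), (+1, -4), (+4, -1), (+1, +2), (-1, +3). This is the pattern (+1, -4), (+4, -1), (+1, +2), (-1, +3) repeated.
step 9: apply (+1, -4) → a=21, b=3
step 10: apply (+4, -1) → a=25, b=2

a=25, b=2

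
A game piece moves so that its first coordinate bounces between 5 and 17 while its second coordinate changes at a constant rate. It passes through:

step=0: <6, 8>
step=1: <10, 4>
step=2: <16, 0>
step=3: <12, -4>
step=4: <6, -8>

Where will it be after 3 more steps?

<12, -20>

The first coordinate reflects between 5 and 17, moving 6 per step.
  step 5: 6 → 10
  step 6: 10 → 16
  step 7: 16 → 12
The second coordinate changes by -4 each step: at step 7 it is -20.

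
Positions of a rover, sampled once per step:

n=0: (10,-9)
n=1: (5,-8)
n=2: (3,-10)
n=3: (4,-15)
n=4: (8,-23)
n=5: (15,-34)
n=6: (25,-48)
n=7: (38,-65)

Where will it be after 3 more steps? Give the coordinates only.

Successive displacements: (-5,+1), (-2,-2), (+1,-5), (+4,-8), (+7,-11), (+10,-14), (+13,-17) — each changes by (+3,-3).
step 8: (38,-65) + (+16,-20) → (54,-85)
step 9: (54,-85) + (+19,-23) → (73,-108)
step 10: (73,-108) + (+22,-26) → (95,-134)

(95,-134)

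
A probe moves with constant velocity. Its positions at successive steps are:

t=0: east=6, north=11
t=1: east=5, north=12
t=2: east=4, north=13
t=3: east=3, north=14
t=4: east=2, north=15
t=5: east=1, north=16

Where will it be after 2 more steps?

east=-1, north=18

Each step adds (-1, +1) to the position.
step 6: east=1, north=16 + (-1, +1) → east=0, north=17
step 7: east=0, north=17 + (-1, +1) → east=-1, north=18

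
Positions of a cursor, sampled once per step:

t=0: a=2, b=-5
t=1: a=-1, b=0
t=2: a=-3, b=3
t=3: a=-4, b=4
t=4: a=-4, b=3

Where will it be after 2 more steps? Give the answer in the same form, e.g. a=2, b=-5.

Successive displacements: (-3,+5), (-2,+3), (-1,+1), (+0,-1) — each changes by (+1,-2).
step 5: a=-4, b=3 + (+1,-3) → a=-3, b=0
step 6: a=-3, b=0 + (+2,-5) → a=-1, b=-5

a=-1, b=-5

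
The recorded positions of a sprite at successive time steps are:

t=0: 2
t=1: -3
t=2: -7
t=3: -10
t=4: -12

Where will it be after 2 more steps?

First differences are -5, -4, -3, -2; their common second difference is +1 (constant acceleration).
step 5: -12 − 1 → -13
step 6: -13 + 0 → -13

-13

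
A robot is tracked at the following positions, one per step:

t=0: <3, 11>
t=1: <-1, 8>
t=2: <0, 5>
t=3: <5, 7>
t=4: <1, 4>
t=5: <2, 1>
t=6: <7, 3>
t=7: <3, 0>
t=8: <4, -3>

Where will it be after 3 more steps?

<6, -7>

Step-to-step displacements: <-4, -3>, <+1, -3>, <+5, +2>, <-4, -3>, <+1, -3>, <+5, +2>, <-4, -3>, <+1, -3> — a repeating cycle of length 3.
step 9: apply <+5, +2> → <9, -1>
step 10: apply <-4, -3> → <5, -4>
step 11: apply <+1, -3> → <6, -7>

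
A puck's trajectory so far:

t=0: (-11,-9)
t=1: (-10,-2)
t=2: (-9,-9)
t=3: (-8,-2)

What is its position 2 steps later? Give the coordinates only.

(-6,-2)

The first coordinate changes by +1 each step, so at step 5 it is -11 + 5·(1) = -6.
The second coordinate repeats the cycle [-9, -2] with period 2; step 5 mod 2 = 1, giving -2.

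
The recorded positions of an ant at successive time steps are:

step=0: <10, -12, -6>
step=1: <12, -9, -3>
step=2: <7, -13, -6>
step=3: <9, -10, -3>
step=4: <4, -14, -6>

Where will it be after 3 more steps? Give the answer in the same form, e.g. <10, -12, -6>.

<3, -12, -3>

The moves between consecutive positions are <+2, +3, +3>, <-5, -4, -3>, <+2, +3, +3>, <-5, -4, -3>; they repeat the 2-cycle [<+2, +3, +3>, <-5, -4, -3>].
step 5: apply <+2, +3, +3> → <6, -11, -3>
step 6: apply <-5, -4, -3> → <1, -15, -6>
step 7: apply <+2, +3, +3> → <3, -12, -3>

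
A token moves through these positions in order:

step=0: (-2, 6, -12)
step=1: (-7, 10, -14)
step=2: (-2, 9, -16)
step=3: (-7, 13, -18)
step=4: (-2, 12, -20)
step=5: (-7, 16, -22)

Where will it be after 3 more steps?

(-2, 18, -28)

Differencing gives (-5, +4, -2), (+5, -1, -2), (-5, +4, -2), (+5, -1, -2), (-5, +4, -2). This is the pattern (-5, +4, -2), (+5, -1, -2) repeated.
step 6: apply (+5, -1, -2) → (-2, 15, -24)
step 7: apply (-5, +4, -2) → (-7, 19, -26)
step 8: apply (+5, -1, -2) → (-2, 18, -28)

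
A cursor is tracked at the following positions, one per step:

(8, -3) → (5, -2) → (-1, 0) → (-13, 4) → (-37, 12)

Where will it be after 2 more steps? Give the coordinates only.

(-181, 60)

Consecutive displacements (-3, +1), (-6, +2), (-12, +4), (-24, +8) scale by a factor of 2 each step.
step 5: (-37, 12) + (-48, +16) → (-85, 28)
step 6: (-85, 28) + (-96, +32) → (-181, 60)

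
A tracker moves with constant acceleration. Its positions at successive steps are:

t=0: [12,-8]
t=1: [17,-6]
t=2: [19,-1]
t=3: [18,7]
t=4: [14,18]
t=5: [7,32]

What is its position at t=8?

[-32,92]

Successive displacements: [+5,+2], [+2,+5], [-1,+8], [-4,+11], [-7,+14] — each changes by [-3,+3].
step 6: [7,32] + [-10,+17] → [-3,49]
step 7: [-3,49] + [-13,+20] → [-16,69]
step 8: [-16,69] + [-16,+23] → [-32,92]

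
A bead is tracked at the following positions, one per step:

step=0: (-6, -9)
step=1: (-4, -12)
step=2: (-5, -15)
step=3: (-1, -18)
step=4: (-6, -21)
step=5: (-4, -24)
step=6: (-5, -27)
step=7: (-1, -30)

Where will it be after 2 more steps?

First: cycles through -6, -4, -5, -1 every 4 steps. Step 9 lands at position 1 of the cycle → -4.
Second: linear, -3 per step → -36 at step 9.

(-4, -36)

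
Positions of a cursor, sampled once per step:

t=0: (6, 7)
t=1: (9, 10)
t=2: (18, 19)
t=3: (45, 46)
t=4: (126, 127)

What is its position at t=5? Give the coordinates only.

(369, 370)

The jumps are (+3, +3), (+9, +9), (+27, +27), (+81, +81) — a geometric progression with ratio 3.
step 5: (126, 127) + (+243, +243) → (369, 370)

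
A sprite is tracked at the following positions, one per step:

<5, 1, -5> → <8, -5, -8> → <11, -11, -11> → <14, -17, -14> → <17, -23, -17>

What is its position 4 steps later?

Each step adds <+3, -6, -3> to the position.
step 5: <17, -23, -17> + <+3, -6, -3> → <20, -29, -20>
step 6: <20, -29, -20> + <+3, -6, -3> → <23, -35, -23>
step 7: <23, -35, -23> + <+3, -6, -3> → <26, -41, -26>
step 8: <26, -41, -26> + <+3, -6, -3> → <29, -47, -29>

<29, -47, -29>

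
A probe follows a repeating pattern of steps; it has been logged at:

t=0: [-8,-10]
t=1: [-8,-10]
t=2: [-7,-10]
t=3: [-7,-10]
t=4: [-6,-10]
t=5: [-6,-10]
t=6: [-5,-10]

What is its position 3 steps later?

The moves between consecutive positions are [+0,+0], [+1,+0], [+0,+0], [+1,+0], [+0,+0], [+1,+0]; they repeat the 2-cycle [[+0,+0], [+1,+0]].
step 7: apply [+0,+0] → [-5,-10]
step 8: apply [+1,+0] → [-4,-10]
step 9: apply [+0,+0] → [-4,-10]

[-4,-10]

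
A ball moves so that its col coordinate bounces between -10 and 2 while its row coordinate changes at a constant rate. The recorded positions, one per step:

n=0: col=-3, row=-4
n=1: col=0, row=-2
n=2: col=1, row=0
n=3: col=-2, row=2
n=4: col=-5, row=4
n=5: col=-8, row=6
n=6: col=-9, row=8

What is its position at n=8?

col=-3, row=12

The col coordinate reflects between -10 and 2, moving 3 per step.
  step 7: -9 → -6
  step 8: -6 → -3
The row coordinate changes by +2 each step: at step 8 it is 12.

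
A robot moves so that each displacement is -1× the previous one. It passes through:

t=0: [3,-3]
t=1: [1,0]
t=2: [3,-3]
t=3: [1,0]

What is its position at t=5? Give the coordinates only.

[1,0]

Consecutive displacements [-2,+3], [+2,-3], [-2,+3] scale by a factor of -1 each step.
step 4: [1,0] + [+2,-3] → [3,-3]
step 5: [3,-3] + [-2,+3] → [1,0]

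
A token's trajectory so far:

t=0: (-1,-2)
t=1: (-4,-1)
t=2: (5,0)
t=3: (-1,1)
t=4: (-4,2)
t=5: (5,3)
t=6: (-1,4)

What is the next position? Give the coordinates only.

(-4,5)

The first coordinate repeats the cycle [-1, -4, 5] with period 3; step 7 mod 3 = 1, giving -4.
The second coordinate changes by +1 each step, so at step 7 it is -2 + 7·(1) = 5.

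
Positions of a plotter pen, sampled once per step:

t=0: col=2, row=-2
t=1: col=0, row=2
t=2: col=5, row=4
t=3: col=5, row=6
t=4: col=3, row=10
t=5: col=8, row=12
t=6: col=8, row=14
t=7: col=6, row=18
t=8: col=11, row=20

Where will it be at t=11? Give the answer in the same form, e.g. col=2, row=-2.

Differencing gives (-2,+4), (+5,+2), (+0,+2), (-2,+4), (+5,+2), (+0,+2), (-2,+4), (+5,+2). This is the pattern (-2,+4), (+5,+2), (+0,+2) repeated.
step 9: apply (+0,+2) → col=11, row=22
step 10: apply (-2,+4) → col=9, row=26
step 11: apply (+5,+2) → col=14, row=28

col=14, row=28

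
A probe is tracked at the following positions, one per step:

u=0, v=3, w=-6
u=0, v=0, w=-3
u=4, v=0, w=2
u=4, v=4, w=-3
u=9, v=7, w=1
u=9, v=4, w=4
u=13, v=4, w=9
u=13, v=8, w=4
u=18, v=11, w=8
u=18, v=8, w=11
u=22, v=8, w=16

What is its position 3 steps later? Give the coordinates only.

u=27, v=12, w=18

Step-to-step displacements: (+0, -3, +3), (+4, +0, +5), (+0, +4, -5), (+5, +3, +4), (+0, -3, +3), (+4, +0, +5), (+0, +4, -5), (+5, +3, +4), (+0, -3, +3), (+4, +0, +5) — a repeating cycle of length 4.
step 11: apply (+0, +4, -5) → u=22, v=12, w=11
step 12: apply (+5, +3, +4) → u=27, v=15, w=15
step 13: apply (+0, -3, +3) → u=27, v=12, w=18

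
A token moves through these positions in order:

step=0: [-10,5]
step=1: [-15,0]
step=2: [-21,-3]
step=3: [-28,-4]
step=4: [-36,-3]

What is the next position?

Successive displacements: [-5,-5], [-6,-3], [-7,-1], [-8,+1] — each changes by [-1,+2].
step 5: [-36,-3] + [-9,+3] → [-45,0]

[-45,0]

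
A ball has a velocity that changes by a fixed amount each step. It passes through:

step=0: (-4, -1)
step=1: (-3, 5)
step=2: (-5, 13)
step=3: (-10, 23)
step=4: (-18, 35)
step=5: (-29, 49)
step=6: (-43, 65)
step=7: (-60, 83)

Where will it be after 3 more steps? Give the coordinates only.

(-129, 149)

Taking differences between consecutive positions: (+1, +6), (-2, +8), (-5, +10), (-8, +12), (-11, +14), (-14, +16), (-17, +18). These grow by (-3, +2) each step.
step 8: (-60, 83) + (-20, +20) → (-80, 103)
step 9: (-80, 103) + (-23, +22) → (-103, 125)
step 10: (-103, 125) + (-26, +24) → (-129, 149)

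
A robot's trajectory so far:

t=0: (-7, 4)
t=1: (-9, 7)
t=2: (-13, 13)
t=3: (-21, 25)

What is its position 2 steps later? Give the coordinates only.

The jumps are (-2, +3), (-4, +6), (-8, +12) — a geometric progression with ratio 2.
step 4: (-21, 25) + (-16, +24) → (-37, 49)
step 5: (-37, 49) + (-32, +48) → (-69, 97)

(-69, 97)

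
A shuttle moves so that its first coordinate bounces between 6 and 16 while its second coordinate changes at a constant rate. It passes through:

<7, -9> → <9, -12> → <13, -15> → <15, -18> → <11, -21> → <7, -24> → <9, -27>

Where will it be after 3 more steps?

The first coordinate reflects between 6 and 16, moving 4 per step.
  step 7: 9 → 13
  step 8: 13 → 15
  step 9: 15 → 11
The second coordinate changes by -3 each step: at step 9 it is -36.

<11, -36>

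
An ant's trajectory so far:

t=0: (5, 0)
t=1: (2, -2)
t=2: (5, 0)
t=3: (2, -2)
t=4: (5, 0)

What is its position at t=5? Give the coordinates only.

(2, -2)

The jumps are (-3, -2), (+3, +2), (-3, -2), (+3, +2) — a geometric progression with ratio -1.
step 5: (5, 0) + (-3, -2) → (2, -2)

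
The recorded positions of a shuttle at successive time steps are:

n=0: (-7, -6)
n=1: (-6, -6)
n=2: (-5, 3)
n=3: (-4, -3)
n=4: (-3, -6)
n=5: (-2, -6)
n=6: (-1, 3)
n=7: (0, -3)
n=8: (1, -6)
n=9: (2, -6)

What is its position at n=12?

(5, -6)

First: linear, +1 per step → 5 at step 12.
Second: cycles through -6, -6, 3, -3 every 4 steps. Step 12 lands at position 0 of the cycle → -6.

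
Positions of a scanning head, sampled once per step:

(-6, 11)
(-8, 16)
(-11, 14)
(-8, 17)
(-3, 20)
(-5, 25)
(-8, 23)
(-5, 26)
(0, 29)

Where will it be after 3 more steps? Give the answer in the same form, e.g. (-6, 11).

Step-to-step displacements: (-2, +5), (-3, -2), (+3, +3), (+5, +3), (-2, +5), (-3, -2), (+3, +3), (+5, +3) — a repeating cycle of length 4.
step 9: apply (-2, +5) → (-2, 34)
step 10: apply (-3, -2) → (-5, 32)
step 11: apply (+3, +3) → (-2, 35)

(-2, 35)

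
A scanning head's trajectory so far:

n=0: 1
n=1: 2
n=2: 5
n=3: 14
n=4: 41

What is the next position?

122

Step-to-step displacements: +1, +3, +9, +27; each is 3× the previous.
step 5: 41 + 81 → 122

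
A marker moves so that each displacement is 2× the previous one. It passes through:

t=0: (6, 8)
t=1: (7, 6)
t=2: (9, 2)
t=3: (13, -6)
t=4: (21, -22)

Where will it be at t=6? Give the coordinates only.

Consecutive displacements (+1, -2), (+2, -4), (+4, -8), (+8, -16) scale by a factor of 2 each step.
step 5: (21, -22) + (+16, -32) → (37, -54)
step 6: (37, -54) + (+32, -64) → (69, -118)

(69, -118)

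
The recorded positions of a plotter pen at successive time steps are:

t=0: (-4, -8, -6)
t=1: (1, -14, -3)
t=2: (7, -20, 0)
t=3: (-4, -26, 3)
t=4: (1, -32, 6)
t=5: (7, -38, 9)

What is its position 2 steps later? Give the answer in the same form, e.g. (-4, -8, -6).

(1, -50, 15)

First: cycles through -4, 1, 7 every 3 steps. Step 7 lands at position 1 of the cycle → 1.
Second: linear, -6 per step → -50 at step 7.
Third: linear, +3 per step → 15 at step 7.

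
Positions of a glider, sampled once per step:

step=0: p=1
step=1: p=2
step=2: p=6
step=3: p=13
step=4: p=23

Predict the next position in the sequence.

p=36

Successive displacements: +1, +4, +7, +10 — each changes by +3.
step 5: 23 + 13 → p=36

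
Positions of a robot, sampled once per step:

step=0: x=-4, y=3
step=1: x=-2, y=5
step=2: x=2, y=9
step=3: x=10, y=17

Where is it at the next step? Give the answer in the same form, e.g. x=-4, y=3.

x=26, y=33

Consecutive displacements (+2, +2), (+4, +4), (+8, +8) scale by a factor of 2 each step.
step 4: x=10, y=17 + (+16, +16) → x=26, y=33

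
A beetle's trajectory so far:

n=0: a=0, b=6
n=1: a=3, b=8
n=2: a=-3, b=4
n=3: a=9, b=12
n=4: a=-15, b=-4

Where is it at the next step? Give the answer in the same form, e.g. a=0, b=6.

a=33, b=28

Consecutive displacements (+3, +2), (-6, -4), (+12, +8), (-24, -16) scale by a factor of -2 each step.
step 5: a=-15, b=-4 + (+48, +32) → a=33, b=28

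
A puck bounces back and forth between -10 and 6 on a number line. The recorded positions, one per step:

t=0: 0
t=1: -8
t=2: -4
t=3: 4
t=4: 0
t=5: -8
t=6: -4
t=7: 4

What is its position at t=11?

The value reflects between -10 and 6, moving 8 per step.
  step 8: 4 → 0
  step 9: 0 → -8
  step 10: -8 → -4
  step 11: -4 → 4

4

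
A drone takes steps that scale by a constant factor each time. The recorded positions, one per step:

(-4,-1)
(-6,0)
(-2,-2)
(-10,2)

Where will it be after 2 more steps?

Consecutive displacements (-2,+1), (+4,-2), (-8,+4) scale by a factor of -2 each step.
step 4: (-10,2) + (+16,-8) → (6,-6)
step 5: (6,-6) + (-32,+16) → (-26,10)

(-26,10)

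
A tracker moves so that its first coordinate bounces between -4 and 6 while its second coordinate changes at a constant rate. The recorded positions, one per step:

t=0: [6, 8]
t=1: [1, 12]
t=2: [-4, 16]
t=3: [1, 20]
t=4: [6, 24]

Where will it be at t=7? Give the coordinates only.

The first coordinate reflects between -4 and 6, moving 5 per step.
  step 5: 6 → 1
  step 6: 1 → -4
  step 7: -4 → 1
The second coordinate changes by +4 each step: at step 7 it is 36.

[1, 36]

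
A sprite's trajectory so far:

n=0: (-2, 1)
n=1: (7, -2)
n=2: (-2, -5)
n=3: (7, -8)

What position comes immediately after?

The first coordinate repeats the cycle [-2, 7] with period 2; step 4 mod 2 = 0, giving -2.
The second coordinate changes by -3 each step, so at step 4 it is 1 + 4·(-3) = -11.

(-2, -11)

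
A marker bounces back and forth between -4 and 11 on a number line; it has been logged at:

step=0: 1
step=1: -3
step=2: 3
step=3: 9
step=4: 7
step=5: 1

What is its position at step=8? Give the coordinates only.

9

The value travels 6 per step and bounces off the walls at -4 and 11.
  step 6: 1 → -3
  step 7: -3 → 3
  step 8: 3 → 9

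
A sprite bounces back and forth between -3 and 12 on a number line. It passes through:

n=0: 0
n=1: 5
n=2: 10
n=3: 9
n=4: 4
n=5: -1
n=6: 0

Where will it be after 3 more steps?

9

The value travels 5 per step and bounces off the walls at -3 and 12.
  step 7: 0 → 5
  step 8: 5 → 10
  step 9: 10 → 9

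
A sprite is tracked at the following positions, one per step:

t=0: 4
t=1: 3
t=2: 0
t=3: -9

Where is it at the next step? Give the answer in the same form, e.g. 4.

-36

The jumps are -1, -3, -9 — a geometric progression with ratio 3.
step 4: -9 − 27 → -36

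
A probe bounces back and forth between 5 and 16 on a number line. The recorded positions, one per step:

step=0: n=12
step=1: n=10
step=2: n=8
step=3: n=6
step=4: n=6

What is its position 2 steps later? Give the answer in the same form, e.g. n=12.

The value reflects between 5 and 16, moving 2 per step.
  step 5: 6 → 8
  step 6: 8 → 10

n=10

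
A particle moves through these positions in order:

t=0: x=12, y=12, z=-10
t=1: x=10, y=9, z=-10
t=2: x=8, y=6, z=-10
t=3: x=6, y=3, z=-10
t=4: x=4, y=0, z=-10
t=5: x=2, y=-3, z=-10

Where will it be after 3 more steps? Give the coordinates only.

The position changes by (-2,-3,+0) every step.
step 6: x=2, y=-3, z=-10 + (-2,-3,+0) → x=0, y=-6, z=-10
step 7: x=0, y=-6, z=-10 + (-2,-3,+0) → x=-2, y=-9, z=-10
step 8: x=-2, y=-9, z=-10 + (-2,-3,+0) → x=-4, y=-12, z=-10

x=-4, y=-12, z=-10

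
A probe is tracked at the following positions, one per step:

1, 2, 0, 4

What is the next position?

-4

Consecutive displacements +1, -2, +4 scale by a factor of -2 each step.
step 4: 4 − 8 → -4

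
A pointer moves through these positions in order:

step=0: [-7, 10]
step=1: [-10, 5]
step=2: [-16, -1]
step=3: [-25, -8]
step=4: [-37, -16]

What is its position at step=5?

Successive displacements: [-3, -5], [-6, -6], [-9, -7], [-12, -8] — each changes by [-3, -1].
step 5: [-37, -16] + [-15, -9] → [-52, -25]

[-52, -25]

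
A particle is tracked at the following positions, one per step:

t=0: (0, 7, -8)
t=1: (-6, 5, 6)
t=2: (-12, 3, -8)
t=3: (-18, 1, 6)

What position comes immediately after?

(-24, -1, -8)

The first coordinate changes by -6 each step, so at step 4 it is 0 + 4·(-6) = -24.
The second coordinate changes by -2 each step, so at step 4 it is 7 + 4·(-2) = -1.
The third coordinate repeats the cycle [-8, 6] with period 2; step 4 mod 2 = 0, giving -8.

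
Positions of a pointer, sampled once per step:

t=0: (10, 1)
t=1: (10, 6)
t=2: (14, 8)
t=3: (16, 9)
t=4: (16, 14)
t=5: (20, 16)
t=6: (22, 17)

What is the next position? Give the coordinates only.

(22, 22)

Step-to-step displacements: (+0, +5), (+4, +2), (+2, +1), (+0, +5), (+4, +2), (+2, +1) — a repeating cycle of length 3.
step 7: apply (+0, +5) → (22, 22)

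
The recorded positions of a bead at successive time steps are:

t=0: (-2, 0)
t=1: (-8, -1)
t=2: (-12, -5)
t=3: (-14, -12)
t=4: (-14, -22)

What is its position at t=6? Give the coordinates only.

(-8, -51)

First differences are (-6, -1), (-4, -4), (-2, -7), (+0, -10); their common second difference is (+2, -3) (constant acceleration).
step 5: (-14, -22) + (+2, -13) → (-12, -35)
step 6: (-12, -35) + (+4, -16) → (-8, -51)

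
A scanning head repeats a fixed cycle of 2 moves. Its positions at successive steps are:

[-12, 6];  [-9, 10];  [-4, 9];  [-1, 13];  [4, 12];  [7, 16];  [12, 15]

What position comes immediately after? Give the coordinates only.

[15, 19]

The moves between consecutive positions are [+3, +4], [+5, -1], [+3, +4], [+5, -1], [+3, +4], [+5, -1]; they repeat the 2-cycle [[+3, +4], [+5, -1]].
step 7: apply [+3, +4] → [15, 19]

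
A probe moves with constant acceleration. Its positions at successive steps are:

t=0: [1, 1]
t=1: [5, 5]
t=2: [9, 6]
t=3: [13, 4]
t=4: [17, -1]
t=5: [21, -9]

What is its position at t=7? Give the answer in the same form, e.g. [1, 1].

[29, -34]

Taking differences between consecutive positions: [+4, +4], [+4, +1], [+4, -2], [+4, -5], [+4, -8]. These grow by [+0, -3] each step.
step 6: [21, -9] + [+4, -11] → [25, -20]
step 7: [25, -20] + [+4, -14] → [29, -34]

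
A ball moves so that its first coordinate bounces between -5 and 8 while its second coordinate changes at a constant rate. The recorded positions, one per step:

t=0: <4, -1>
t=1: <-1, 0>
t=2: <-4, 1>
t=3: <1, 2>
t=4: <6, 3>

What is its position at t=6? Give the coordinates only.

<0, 5>

The first coordinate travels 5 per step and bounces off the walls at -5 and 8.
  step 5: 6 → 5
  step 6: 5 → 0
The second coordinate changes by +1 each step: at step 6 it is 5.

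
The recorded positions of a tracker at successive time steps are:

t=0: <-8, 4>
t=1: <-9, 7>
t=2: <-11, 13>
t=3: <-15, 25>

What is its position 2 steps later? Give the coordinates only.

The jumps are <-1, +3>, <-2, +6>, <-4, +12> — a geometric progression with ratio 2.
step 4: <-15, 25> + <-8, +24> → <-23, 49>
step 5: <-23, 49> + <-16, +48> → <-39, 97>

<-39, 97>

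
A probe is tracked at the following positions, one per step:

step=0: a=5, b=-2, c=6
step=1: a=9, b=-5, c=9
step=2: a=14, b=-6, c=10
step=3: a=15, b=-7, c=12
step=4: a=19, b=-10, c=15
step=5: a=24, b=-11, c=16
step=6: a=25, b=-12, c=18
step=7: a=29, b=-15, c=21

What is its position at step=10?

a=39, b=-20, c=27

The moves between consecutive positions are (+4,-3,+3), (+5,-1,+1), (+1,-1,+2), (+4,-3,+3), (+5,-1,+1), (+1,-1,+2), (+4,-3,+3); they repeat the 3-cycle [(+4,-3,+3), (+5,-1,+1), (+1,-1,+2)].
step 8: apply (+5,-1,+1) → a=34, b=-16, c=22
step 9: apply (+1,-1,+2) → a=35, b=-17, c=24
step 10: apply (+4,-3,+3) → a=39, b=-20, c=27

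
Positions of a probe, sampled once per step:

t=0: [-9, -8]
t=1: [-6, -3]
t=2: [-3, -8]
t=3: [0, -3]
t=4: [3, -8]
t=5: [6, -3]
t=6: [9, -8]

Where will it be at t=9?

Step-to-step displacements: [+3, +5], [+3, -5], [+3, +5], [+3, -5], [+3, +5], [+3, -5] — a repeating cycle of length 2.
step 7: apply [+3, +5] → [12, -3]
step 8: apply [+3, -5] → [15, -8]
step 9: apply [+3, +5] → [18, -3]

[18, -3]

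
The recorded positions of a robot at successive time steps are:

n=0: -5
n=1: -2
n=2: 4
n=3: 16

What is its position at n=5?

88

Step-to-step displacements: +3, +6, +12; each is 2× the previous.
step 4: 16 + 24 → 40
step 5: 40 + 48 → 88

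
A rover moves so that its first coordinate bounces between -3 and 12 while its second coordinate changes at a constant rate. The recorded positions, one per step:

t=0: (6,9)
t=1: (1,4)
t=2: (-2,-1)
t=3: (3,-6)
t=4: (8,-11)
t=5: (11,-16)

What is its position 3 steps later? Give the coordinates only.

(-2,-31)

The first coordinate reflects between -3 and 12, moving 5 per step.
  step 6: 11 → 6
  step 7: 6 → 1
  step 8: 1 → -2
The second coordinate changes by -5 each step: at step 8 it is -31.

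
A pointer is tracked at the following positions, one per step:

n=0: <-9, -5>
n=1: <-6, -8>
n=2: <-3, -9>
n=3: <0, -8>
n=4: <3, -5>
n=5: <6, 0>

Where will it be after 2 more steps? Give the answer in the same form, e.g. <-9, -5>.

<12, 16>

First differences are <+3, -3>, <+3, -1>, <+3, +1>, <+3, +3>, <+3, +5>; their common second difference is <+0, +2> (constant acceleration).
step 6: <6, 0> + <+3, +7> → <9, 7>
step 7: <9, 7> + <+3, +9> → <12, 16>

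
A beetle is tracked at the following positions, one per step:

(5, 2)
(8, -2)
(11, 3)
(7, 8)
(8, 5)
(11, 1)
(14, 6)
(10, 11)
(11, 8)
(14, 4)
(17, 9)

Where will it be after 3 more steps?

The moves between consecutive positions are (+3, -4), (+3, +5), (-4, +5), (+1, -3), (+3, -4), (+3, +5), (-4, +5), (+1, -3), (+3, -4), (+3, +5); they repeat the 4-cycle [(+3, -4), (+3, +5), (-4, +5), (+1, -3)].
step 11: apply (-4, +5) → (13, 14)
step 12: apply (+1, -3) → (14, 11)
step 13: apply (+3, -4) → (17, 7)

(17, 7)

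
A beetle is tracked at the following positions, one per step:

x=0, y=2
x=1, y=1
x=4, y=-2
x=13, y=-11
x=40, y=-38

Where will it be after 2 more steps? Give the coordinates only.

The jumps are (+1, -1), (+3, -3), (+9, -9), (+27, -27) — a geometric progression with ratio 3.
step 5: x=40, y=-38 + (+81, -81) → x=121, y=-119
step 6: x=121, y=-119 + (+243, -243) → x=364, y=-362

x=364, y=-362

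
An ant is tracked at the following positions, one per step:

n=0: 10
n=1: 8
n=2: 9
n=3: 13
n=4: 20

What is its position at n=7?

Successive displacements: -2, +1, +4, +7 — each changes by +3.
step 5: 20 + 10 → 30
step 6: 30 + 13 → 43
step 7: 43 + 16 → 59

59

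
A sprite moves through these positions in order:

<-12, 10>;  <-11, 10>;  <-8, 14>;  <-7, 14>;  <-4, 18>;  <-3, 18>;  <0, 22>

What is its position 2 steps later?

The moves between consecutive positions are <+1, +0>, <+3, +4>, <+1, +0>, <+3, +4>, <+1, +0>, <+3, +4>; they repeat the 2-cycle [<+1, +0>, <+3, +4>].
step 7: apply <+1, +0> → <1, 22>
step 8: apply <+3, +4> → <4, 26>

<4, 26>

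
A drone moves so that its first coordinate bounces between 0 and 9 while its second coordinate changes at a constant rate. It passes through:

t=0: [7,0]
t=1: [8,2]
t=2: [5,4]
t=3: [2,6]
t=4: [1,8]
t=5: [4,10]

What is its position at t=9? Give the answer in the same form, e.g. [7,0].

[2,18]

The first coordinate travels 3 per step and bounces off the walls at 0 and 9.
  step 6: 4 → 7
  step 7: 7 → 8
  step 8: 8 → 5
  step 9: 5 → 2
The second coordinate changes by +2 each step: at step 9 it is 18.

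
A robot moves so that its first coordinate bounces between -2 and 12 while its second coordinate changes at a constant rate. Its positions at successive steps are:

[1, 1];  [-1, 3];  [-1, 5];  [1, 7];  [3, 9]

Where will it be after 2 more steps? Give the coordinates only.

[7, 13]

The first coordinate travels 2 per step and bounces off the walls at -2 and 12.
  step 5: 3 → 5
  step 6: 5 → 7
The second coordinate changes by +2 each step: at step 6 it is 13.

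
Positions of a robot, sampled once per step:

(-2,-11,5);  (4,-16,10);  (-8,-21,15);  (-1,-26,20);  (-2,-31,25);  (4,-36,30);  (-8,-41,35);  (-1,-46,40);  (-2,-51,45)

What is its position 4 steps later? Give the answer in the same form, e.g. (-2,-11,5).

First: cycles through -2, 4, -8, -1 every 4 steps. Step 12 lands at position 0 of the cycle → -2.
Second: linear, -5 per step → -71 at step 12.
Third: linear, +5 per step → 65 at step 12.

(-2,-71,65)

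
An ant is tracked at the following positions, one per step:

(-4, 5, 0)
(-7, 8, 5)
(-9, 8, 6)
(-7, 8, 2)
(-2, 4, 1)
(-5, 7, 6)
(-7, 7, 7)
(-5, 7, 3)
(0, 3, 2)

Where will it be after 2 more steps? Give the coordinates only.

(-5, 6, 8)

Step-to-step displacements: (-3, +3, +5), (-2, +0, +1), (+2, +0, -4), (+5, -4, -1), (-3, +3, +5), (-2, +0, +1), (+2, +0, -4), (+5, -4, -1) — a repeating cycle of length 4.
step 9: apply (-3, +3, +5) → (-3, 6, 7)
step 10: apply (-2, +0, +1) → (-5, 6, 8)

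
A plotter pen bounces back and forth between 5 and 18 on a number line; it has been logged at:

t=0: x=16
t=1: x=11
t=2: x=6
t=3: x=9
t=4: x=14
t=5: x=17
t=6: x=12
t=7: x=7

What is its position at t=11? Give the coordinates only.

x=13

The value travels 5 per step and bounces off the walls at 5 and 18.
  step 8: 7 → 8
  step 9: 8 → 13
  step 10: 13 → 18
  step 11: 18 → 13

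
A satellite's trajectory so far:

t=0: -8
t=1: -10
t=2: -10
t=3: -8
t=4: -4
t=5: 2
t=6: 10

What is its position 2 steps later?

32

First differences are -2, +0, +2, +4, +6, +8; their common second difference is +2 (constant acceleration).
step 7: 10 + 10 → 20
step 8: 20 + 12 → 32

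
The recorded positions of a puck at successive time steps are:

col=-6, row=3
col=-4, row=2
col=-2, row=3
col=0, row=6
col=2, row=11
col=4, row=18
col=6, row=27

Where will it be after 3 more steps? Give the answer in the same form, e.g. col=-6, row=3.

Successive displacements: (+2, -1), (+2, +1), (+2, +3), (+2, +5), (+2, +7), (+2, +9) — each changes by (+0, +2).
step 7: col=6, row=27 + (+2, +11) → col=8, row=38
step 8: col=8, row=38 + (+2, +13) → col=10, row=51
step 9: col=10, row=51 + (+2, +15) → col=12, row=66

col=12, row=66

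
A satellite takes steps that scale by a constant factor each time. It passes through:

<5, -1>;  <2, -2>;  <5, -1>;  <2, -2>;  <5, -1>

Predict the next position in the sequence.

The jumps are <-3, -1>, <+3, +1>, <-3, -1>, <+3, +1> — a geometric progression with ratio -1.
step 5: <5, -1> + <-3, -1> → <2, -2>

<2, -2>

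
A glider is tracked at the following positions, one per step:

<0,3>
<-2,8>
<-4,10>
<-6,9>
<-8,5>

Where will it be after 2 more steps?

Taking differences between consecutive positions: <-2,+5>, <-2,+2>, <-2,-1>, <-2,-4>. These grow by <+0,-3> each step.
step 5: <-8,5> + <-2,-7> → <-10,-2>
step 6: <-10,-2> + <-2,-10> → <-12,-12>

<-12,-12>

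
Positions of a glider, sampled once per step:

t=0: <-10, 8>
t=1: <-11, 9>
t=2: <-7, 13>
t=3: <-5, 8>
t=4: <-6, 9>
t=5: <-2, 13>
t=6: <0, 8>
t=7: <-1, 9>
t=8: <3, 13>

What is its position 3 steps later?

<8, 13>

Step-to-step displacements: <-1, +1>, <+4, +4>, <+2, -5>, <-1, +1>, <+4, +4>, <+2, -5>, <-1, +1>, <+4, +4> — a repeating cycle of length 3.
step 9: apply <+2, -5> → <5, 8>
step 10: apply <-1, +1> → <4, 9>
step 11: apply <+4, +4> → <8, 13>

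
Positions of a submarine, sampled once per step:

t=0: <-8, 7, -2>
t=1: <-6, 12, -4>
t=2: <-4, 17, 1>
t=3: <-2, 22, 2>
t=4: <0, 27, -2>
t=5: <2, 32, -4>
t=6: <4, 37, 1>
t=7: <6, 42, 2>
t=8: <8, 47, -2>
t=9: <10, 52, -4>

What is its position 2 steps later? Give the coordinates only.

<14, 62, 2>

The first coordinate changes by +2 each step, so at step 11 it is -8 + 11·(2) = 14.
The second coordinate changes by +5 each step, so at step 11 it is 7 + 11·(5) = 62.
The third coordinate repeats the cycle [-2, -4, 1, 2] with period 4; step 11 mod 4 = 3, giving 2.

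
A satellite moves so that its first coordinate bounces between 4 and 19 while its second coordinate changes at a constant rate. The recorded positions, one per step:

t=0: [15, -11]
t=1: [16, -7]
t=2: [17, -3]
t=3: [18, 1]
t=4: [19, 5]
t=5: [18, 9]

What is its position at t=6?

The first coordinate travels 1 per step and bounces off the walls at 4 and 19.
  step 6: 18 → 17
The second coordinate changes by +4 each step: at step 6 it is 13.

[17, 13]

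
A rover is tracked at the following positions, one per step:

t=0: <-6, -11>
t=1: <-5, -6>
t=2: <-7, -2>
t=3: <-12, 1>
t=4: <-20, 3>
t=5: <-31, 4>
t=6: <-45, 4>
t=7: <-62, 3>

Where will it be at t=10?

First differences are <+1, +5>, <-2, +4>, <-5, +3>, <-8, +2>, <-11, +1>, <-14, +0>, <-17, -1>; their common second difference is <-3, -1> (constant acceleration).
step 8: <-62, 3> + <-20, -2> → <-82, 1>
step 9: <-82, 1> + <-23, -3> → <-105, -2>
step 10: <-105, -2> + <-26, -4> → <-131, -6>

<-131, -6>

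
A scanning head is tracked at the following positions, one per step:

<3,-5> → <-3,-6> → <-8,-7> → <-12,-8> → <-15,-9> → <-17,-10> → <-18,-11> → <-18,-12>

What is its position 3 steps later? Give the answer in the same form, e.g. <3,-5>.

<-12,-15>

Successive displacements: <-6,-1>, <-5,-1>, <-4,-1>, <-3,-1>, <-2,-1>, <-1,-1>, <+0,-1> — each changes by <+1,+0>.
step 8: <-18,-12> + <+1,-1> → <-17,-13>
step 9: <-17,-13> + <+2,-1> → <-15,-14>
step 10: <-15,-14> + <+3,-1> → <-12,-15>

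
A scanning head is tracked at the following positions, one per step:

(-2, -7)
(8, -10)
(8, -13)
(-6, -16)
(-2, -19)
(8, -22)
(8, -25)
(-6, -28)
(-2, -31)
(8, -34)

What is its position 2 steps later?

First: cycles through -2, 8, 8, -6 every 4 steps. Step 11 lands at position 3 of the cycle → -6.
Second: linear, -3 per step → -40 at step 11.

(-6, -40)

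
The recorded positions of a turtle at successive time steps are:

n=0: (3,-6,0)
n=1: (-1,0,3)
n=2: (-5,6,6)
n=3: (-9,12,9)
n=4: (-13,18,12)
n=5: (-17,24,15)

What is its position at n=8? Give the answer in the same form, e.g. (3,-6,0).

(-29,42,24)

Each step adds (-4,+6,+3) to the position.
step 6: (-17,24,15) + (-4,+6,+3) → (-21,30,18)
step 7: (-21,30,18) + (-4,+6,+3) → (-25,36,21)
step 8: (-25,36,21) + (-4,+6,+3) → (-29,42,24)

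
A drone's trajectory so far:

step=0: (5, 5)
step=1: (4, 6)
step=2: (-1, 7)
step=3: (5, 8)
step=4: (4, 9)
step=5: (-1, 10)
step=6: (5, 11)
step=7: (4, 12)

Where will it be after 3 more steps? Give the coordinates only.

(4, 15)

The first coordinate repeats the cycle [5, 4, -1] with period 3; step 10 mod 3 = 1, giving 4.
The second coordinate changes by +1 each step, so at step 10 it is 5 + 10·(1) = 15.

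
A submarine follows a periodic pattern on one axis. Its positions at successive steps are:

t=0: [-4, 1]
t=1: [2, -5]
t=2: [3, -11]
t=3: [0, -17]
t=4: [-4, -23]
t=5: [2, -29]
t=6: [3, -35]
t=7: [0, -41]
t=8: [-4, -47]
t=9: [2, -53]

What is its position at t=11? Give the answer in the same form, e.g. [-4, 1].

[0, -65]

The first coordinate repeats the cycle [-4, 2, 3, 0] with period 4; step 11 mod 4 = 3, giving 0.
The second coordinate changes by -6 each step, so at step 11 it is 1 + 11·(-6) = -65.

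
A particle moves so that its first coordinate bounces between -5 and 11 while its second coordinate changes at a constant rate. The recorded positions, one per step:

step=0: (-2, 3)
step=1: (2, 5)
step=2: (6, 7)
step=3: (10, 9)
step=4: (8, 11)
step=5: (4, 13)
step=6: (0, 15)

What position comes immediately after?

The first coordinate reflects between -5 and 11, moving 4 per step.
  step 7: 0 → -4
The second coordinate changes by +2 each step: at step 7 it is 17.

(-4, 17)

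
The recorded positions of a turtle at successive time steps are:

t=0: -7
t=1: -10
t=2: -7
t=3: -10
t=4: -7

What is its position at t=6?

-7

Consecutive displacements -3, +3, -3, +3 scale by a factor of -1 each step.
step 5: -7 − 3 → -10
step 6: -10 + 3 → -7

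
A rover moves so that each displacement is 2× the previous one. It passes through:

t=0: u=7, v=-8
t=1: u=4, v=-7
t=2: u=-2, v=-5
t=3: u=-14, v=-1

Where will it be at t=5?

u=-86, v=23

The jumps are (-3,+1), (-6,+2), (-12,+4) — a geometric progression with ratio 2.
step 4: u=-14, v=-1 + (-24,+8) → u=-38, v=7
step 5: u=-38, v=7 + (-48,+16) → u=-86, v=23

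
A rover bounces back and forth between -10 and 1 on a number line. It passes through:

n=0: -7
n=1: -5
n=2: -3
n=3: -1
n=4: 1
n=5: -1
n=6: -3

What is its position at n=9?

-9

The value reflects between -10 and 1, moving 2 per step.
  step 7: -3 → -5
  step 8: -5 → -7
  step 9: -7 → -9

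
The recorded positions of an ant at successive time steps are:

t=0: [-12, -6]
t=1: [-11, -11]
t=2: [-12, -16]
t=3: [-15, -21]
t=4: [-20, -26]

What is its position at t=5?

[-27, -31]

Successive displacements: [+1, -5], [-1, -5], [-3, -5], [-5, -5] — each changes by [-2, +0].
step 5: [-20, -26] + [-7, -5] → [-27, -31]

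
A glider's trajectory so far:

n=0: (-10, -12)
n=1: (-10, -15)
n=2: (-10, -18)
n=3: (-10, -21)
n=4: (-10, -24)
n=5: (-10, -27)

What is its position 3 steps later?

(-10, -36)

The position changes by (+0, -3) every step.
step 6: (-10, -27) + (+0, -3) → (-10, -30)
step 7: (-10, -30) + (+0, -3) → (-10, -33)
step 8: (-10, -33) + (+0, -3) → (-10, -36)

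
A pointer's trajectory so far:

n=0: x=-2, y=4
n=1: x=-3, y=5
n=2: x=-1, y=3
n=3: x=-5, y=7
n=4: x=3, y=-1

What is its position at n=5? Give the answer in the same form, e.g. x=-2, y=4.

Consecutive displacements (-1, +1), (+2, -2), (-4, +4), (+8, -8) scale by a factor of -2 each step.
step 5: x=3, y=-1 + (-16, +16) → x=-13, y=15

x=-13, y=15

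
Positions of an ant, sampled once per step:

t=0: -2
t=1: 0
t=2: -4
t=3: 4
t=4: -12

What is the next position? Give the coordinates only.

20

The jumps are +2, -4, +8, -16 — a geometric progression with ratio -2.
step 5: -12 + 32 → 20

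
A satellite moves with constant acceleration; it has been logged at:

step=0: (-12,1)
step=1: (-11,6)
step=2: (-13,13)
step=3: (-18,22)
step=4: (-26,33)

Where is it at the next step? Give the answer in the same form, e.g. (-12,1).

First differences are (+1,+5), (-2,+7), (-5,+9), (-8,+11); their common second difference is (-3,+2) (constant acceleration).
step 5: (-26,33) + (-11,+13) → (-37,46)

(-37,46)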